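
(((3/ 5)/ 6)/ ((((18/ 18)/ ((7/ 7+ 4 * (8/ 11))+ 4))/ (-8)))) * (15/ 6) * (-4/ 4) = 174/ 11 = 15.82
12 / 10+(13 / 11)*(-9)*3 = -1689 / 55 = -30.71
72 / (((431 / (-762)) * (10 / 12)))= -152.75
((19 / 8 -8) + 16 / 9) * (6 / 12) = -277 / 144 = -1.92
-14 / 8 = -1.75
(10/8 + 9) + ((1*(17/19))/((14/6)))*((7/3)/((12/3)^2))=3133/304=10.31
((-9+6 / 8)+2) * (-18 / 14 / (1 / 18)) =144.64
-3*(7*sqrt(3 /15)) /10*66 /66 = -21*sqrt(5) /50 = -0.94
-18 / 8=-9 / 4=-2.25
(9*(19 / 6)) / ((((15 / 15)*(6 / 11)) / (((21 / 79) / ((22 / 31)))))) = 12369 / 632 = 19.57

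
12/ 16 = 0.75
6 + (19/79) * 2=512/79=6.48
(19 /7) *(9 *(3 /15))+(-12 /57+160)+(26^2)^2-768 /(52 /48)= 3945852497 /8645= 456431.75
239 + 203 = 442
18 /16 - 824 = -822.88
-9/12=-3/4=-0.75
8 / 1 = 8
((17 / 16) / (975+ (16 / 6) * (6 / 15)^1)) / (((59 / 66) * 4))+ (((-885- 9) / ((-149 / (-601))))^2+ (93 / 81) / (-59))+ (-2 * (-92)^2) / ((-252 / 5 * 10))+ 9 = 6175821230276105 / 474943392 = 13003278.57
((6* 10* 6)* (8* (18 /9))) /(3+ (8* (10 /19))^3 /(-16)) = -3458.62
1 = 1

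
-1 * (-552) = 552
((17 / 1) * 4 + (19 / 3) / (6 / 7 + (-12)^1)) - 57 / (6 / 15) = -8783 / 117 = -75.07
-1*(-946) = 946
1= 1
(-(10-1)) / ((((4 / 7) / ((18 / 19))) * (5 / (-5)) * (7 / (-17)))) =-1377 / 38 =-36.24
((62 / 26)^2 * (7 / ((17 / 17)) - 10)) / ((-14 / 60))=86490 / 1183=73.11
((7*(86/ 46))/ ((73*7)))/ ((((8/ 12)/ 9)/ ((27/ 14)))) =31347/ 47012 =0.67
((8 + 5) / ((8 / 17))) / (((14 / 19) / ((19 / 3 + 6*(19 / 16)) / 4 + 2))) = 2162485 / 10752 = 201.12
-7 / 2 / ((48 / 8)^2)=-7 / 72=-0.10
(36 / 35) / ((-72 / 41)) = -0.59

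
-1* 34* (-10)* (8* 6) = 16320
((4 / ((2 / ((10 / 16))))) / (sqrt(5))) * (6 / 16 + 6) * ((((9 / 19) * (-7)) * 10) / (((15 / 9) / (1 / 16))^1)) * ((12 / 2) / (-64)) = 28917 * sqrt(5) / 155648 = 0.42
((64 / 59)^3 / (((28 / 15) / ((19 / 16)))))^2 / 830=136272936960 / 171548230317947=0.00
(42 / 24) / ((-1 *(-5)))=7 / 20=0.35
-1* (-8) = 8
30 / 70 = 3 / 7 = 0.43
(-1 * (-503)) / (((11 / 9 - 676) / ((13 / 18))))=-6539 / 12146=-0.54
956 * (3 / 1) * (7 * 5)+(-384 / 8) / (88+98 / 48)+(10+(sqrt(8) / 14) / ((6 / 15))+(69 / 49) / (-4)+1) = 5 * sqrt(2) / 14+42520835495 / 423556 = 100390.62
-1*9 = -9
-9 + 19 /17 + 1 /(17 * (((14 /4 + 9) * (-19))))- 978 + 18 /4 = -15849329 /16150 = -981.38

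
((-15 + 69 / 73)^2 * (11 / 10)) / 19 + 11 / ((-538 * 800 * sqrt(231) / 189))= 304722 / 26645 - 9 * sqrt(231) / 430400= 11.44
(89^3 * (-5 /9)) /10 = -704969 /18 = -39164.94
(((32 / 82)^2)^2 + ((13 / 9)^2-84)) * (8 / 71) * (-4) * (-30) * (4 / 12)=-84478268480 / 228886641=-369.08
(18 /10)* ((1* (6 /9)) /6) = 1 /5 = 0.20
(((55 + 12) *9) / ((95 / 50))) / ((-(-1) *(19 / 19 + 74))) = 402 / 95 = 4.23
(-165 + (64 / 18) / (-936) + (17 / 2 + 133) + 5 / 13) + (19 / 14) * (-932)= -18987347 / 14742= -1287.98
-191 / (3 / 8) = -1528 / 3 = -509.33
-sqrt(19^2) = -19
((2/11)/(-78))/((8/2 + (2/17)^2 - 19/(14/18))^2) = -4092529/731705575029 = -0.00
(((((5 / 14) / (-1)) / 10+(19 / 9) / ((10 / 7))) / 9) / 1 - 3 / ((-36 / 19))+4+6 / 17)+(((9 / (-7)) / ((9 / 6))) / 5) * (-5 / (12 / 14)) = 342016 / 48195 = 7.10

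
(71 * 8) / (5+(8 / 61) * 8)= 34648 / 369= 93.90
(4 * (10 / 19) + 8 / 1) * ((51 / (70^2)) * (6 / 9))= 1632 / 23275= 0.07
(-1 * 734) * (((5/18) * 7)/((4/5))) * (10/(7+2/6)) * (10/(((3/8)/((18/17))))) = -12845000/187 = -68689.84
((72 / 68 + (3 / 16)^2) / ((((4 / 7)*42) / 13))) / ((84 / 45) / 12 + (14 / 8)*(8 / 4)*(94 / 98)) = 6498765 / 38523904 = 0.17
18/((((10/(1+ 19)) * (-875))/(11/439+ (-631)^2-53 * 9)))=-6284998332/384125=-16361.86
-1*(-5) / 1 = 5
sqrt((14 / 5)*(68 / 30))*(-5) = -2*sqrt(357) / 3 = -12.60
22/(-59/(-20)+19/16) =1760/331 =5.32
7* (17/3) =119/3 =39.67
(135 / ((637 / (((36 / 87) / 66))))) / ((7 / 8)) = 2160 / 1422421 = 0.00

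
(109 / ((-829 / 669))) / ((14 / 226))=-8240073 / 5803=-1419.97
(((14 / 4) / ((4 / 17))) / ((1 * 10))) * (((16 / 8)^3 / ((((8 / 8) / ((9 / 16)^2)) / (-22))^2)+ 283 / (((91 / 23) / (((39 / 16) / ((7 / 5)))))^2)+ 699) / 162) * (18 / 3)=31805510987 / 505774080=62.88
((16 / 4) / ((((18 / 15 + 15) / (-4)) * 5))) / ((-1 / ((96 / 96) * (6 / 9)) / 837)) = 110.22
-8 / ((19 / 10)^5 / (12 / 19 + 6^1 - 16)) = 142400000 / 47045881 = 3.03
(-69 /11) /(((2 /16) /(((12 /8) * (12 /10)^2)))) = -29808 /275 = -108.39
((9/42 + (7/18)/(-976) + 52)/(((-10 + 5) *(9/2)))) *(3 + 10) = -16694743/553392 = -30.17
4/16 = 1/4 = 0.25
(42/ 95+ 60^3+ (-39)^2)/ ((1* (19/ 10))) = 114484.97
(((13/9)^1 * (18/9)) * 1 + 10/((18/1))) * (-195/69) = -2015/207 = -9.73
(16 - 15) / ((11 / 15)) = 15 / 11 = 1.36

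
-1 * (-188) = 188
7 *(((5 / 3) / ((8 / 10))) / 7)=25 / 12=2.08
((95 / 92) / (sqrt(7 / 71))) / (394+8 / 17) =1615*sqrt(497) / 4318664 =0.01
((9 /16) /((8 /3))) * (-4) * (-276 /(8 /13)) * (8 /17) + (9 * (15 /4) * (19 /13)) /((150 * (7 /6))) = 11037087 /61880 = 178.36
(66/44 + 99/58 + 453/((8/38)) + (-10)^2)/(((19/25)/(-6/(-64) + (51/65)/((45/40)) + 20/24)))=4419309625/916864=4820.03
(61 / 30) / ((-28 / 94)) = -2867 / 420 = -6.83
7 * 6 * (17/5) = 714/5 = 142.80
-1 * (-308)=308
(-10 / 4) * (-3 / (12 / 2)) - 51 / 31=-49 / 124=-0.40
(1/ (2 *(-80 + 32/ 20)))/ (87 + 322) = -0.00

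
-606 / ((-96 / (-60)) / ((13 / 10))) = -3939 / 8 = -492.38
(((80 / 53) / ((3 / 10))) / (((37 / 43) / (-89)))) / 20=-153080 / 5883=-26.02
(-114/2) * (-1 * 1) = 57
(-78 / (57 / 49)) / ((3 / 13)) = -16562 / 57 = -290.56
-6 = -6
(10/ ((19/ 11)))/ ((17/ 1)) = 110/ 323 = 0.34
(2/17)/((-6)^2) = 1/306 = 0.00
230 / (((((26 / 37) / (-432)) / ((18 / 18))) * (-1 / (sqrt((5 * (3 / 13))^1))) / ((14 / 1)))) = 25734240 * sqrt(195) / 169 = 2126385.23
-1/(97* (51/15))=-5/1649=-0.00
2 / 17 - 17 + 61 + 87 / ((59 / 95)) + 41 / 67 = 12419708 / 67201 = 184.81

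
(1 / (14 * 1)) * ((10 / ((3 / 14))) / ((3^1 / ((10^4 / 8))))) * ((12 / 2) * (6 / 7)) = 50000 / 7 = 7142.86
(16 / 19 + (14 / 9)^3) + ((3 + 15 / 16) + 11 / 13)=27052145 / 2881008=9.39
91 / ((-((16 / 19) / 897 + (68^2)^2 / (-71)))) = 110114823 / 364402790032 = 0.00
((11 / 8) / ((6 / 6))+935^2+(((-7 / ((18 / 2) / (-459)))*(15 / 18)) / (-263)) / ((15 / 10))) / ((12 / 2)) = 145704.27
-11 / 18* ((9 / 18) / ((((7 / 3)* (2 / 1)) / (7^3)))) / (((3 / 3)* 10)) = -2.25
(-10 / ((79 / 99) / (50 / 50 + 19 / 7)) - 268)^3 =-5262939268816384 / 169112377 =-31120958.51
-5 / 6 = -0.83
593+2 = 595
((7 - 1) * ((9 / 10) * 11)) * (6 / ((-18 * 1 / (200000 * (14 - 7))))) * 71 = -1968120000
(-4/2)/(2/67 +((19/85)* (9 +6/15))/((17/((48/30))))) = -2420375/275449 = -8.79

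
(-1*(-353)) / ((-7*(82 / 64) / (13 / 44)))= -36712 / 3157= -11.63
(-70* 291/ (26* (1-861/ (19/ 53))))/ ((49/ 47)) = 0.31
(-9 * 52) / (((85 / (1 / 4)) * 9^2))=-13 / 765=-0.02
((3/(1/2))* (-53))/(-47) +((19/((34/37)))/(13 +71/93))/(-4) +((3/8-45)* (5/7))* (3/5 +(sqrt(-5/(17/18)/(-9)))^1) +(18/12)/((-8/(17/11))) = -15* sqrt(170)/8-1172186223/89999360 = -37.47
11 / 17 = 0.65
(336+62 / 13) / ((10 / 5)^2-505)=-4430 / 6513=-0.68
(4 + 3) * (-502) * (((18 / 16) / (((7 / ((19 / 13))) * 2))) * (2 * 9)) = -386289 / 52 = -7428.63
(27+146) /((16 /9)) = 1557 /16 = 97.31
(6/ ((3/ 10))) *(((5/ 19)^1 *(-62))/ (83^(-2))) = -2247989.47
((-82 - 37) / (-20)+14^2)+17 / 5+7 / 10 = 4121 / 20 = 206.05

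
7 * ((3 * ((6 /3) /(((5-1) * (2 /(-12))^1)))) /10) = -63 /10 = -6.30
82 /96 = 41 /48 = 0.85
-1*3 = -3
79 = 79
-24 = -24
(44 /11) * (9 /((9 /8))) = 32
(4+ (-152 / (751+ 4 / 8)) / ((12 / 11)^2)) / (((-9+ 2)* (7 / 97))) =-7.58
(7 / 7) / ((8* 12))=1 / 96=0.01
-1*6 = -6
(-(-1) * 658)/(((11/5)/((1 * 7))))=23030/11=2093.64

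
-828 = -828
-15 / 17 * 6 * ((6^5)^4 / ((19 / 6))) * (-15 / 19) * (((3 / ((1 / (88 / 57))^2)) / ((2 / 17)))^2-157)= 13651327319932185338393395200 / 799779977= 17068853575378000915.36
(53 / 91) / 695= 53 / 63245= 0.00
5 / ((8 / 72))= 45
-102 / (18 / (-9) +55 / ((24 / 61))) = -2448 / 3307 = -0.74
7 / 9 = 0.78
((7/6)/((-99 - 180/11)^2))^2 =717409/93357451811556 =0.00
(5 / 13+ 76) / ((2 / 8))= 3972 / 13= 305.54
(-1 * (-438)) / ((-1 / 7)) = -3066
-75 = -75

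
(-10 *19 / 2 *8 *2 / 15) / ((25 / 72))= -291.84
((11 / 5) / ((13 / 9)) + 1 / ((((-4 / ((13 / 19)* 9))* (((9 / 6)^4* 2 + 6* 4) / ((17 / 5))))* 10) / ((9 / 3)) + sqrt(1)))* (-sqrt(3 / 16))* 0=0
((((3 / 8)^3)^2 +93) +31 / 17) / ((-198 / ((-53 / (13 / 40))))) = 111985958065 / 1433862144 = 78.10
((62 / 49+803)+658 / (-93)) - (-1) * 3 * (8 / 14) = 3640607 / 4557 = 798.90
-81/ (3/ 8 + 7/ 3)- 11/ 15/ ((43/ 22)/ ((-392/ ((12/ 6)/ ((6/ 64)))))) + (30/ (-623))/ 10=-160325833/ 6965140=-23.02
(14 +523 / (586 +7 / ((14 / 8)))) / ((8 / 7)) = 61481 / 4720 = 13.03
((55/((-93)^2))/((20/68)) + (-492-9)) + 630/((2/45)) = 118266613/8649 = 13674.02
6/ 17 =0.35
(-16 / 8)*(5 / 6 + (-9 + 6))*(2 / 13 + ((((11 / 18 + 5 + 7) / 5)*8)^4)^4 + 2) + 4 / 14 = 3271865584006460797336.19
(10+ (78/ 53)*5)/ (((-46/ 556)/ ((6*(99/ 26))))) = -3302640/ 689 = -4793.38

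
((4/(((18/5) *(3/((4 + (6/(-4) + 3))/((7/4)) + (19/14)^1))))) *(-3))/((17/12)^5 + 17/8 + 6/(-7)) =-8709120/12147383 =-0.72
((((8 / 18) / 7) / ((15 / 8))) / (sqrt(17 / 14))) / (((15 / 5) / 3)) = 32 *sqrt(238) / 16065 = 0.03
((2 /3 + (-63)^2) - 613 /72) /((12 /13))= 3707639 /864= 4291.25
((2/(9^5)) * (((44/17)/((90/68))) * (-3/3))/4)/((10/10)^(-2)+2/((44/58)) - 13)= 484/273692115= 0.00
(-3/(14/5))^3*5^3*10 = -2109375/1372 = -1537.45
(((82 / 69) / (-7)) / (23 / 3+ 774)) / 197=-82 / 74376365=-0.00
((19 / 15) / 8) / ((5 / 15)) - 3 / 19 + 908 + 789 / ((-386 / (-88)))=159616113 / 146680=1088.19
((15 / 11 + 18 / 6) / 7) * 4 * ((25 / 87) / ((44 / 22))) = 800 / 2233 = 0.36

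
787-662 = 125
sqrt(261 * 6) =3 * sqrt(174) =39.57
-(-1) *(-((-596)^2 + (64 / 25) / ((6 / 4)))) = -355217.71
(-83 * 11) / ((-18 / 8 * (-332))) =-11 / 9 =-1.22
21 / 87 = 7 / 29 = 0.24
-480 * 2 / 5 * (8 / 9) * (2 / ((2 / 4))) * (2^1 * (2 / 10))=-4096 / 15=-273.07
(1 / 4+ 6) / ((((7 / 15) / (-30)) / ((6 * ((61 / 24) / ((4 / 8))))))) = -343125 / 28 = -12254.46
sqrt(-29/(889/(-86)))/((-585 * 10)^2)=sqrt(2217166)/30423802500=0.00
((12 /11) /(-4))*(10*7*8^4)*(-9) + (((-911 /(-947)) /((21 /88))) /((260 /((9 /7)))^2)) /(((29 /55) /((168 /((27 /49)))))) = 179649690428892 /255268585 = 703767.33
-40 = -40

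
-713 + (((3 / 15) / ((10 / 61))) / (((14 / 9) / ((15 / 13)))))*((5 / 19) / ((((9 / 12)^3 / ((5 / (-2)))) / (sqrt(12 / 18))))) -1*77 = -790 -2440*sqrt(6) / 5187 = -791.15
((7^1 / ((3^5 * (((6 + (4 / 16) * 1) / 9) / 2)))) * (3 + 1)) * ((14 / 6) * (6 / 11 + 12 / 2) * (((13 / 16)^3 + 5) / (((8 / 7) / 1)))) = 24.55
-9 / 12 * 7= -21 / 4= -5.25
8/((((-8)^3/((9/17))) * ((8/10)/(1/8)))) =-45/34816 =-0.00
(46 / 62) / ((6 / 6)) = 23 / 31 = 0.74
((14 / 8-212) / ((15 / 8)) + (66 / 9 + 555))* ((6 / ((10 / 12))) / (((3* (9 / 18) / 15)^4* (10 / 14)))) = 45380160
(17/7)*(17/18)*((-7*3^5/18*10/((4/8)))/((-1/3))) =13005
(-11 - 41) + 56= 4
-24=-24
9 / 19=0.47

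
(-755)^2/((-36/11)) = -6270275/36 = -174174.31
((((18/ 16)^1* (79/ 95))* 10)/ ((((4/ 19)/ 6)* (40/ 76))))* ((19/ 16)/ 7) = 770013/ 8960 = 85.94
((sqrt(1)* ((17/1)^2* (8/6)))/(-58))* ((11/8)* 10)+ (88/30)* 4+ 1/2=-11472/145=-79.12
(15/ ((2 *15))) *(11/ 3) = 11/ 6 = 1.83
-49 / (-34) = 49 / 34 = 1.44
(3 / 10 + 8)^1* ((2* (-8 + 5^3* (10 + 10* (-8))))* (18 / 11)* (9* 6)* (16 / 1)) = -11304966528 / 55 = -205544845.96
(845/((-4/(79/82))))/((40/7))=-35.62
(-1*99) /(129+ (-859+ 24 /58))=2871 /21158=0.14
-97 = -97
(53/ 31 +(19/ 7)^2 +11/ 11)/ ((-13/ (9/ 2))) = -137763/ 39494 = -3.49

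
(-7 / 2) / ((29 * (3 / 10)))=-35 / 87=-0.40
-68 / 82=-34 / 41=-0.83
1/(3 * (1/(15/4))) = 5/4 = 1.25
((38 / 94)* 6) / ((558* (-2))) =-19 / 8742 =-0.00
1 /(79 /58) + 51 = 4087 /79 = 51.73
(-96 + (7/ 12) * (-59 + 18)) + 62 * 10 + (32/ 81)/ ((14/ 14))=162155/ 324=500.48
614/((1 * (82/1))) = 7.49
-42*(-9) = 378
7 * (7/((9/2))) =98/9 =10.89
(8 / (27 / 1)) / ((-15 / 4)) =-32 / 405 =-0.08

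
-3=-3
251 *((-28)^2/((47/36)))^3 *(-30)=-169297547396382720/103823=-1630636250121.68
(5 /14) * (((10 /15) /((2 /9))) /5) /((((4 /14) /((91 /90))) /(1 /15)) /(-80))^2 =463736 /6075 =76.34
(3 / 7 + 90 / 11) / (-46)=-663 / 3542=-0.19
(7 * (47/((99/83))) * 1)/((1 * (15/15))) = 27307/99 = 275.83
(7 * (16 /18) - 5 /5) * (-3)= -47 /3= -15.67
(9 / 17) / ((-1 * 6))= -3 / 34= -0.09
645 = 645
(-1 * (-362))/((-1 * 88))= -181/44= -4.11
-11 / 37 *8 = -88 / 37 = -2.38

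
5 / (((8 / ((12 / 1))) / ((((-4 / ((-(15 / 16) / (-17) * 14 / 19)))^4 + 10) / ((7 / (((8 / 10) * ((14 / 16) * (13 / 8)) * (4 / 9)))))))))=74186247741144929 / 1458607500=50861008.01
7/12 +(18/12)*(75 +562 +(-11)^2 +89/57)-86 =1053.93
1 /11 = 0.09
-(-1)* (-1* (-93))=93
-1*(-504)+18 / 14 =505.29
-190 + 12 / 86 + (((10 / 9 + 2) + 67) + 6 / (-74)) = -1715852 / 14319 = -119.83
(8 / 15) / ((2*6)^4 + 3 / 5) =8 / 311049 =0.00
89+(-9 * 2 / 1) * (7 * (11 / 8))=-337 / 4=-84.25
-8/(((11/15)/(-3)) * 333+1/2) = 80/809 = 0.10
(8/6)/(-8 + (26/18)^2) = -108/479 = -0.23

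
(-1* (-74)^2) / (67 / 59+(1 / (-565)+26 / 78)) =-547627380 / 146723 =-3732.39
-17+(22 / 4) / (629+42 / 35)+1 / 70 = -1872307 / 110285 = -16.98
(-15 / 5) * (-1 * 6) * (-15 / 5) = -54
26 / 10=13 / 5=2.60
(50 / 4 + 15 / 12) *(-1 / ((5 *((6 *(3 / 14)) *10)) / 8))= -77 / 45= -1.71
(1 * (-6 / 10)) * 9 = -27 / 5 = -5.40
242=242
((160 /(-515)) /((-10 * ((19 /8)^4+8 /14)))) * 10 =917504 /95648993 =0.01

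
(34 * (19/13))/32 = 1.55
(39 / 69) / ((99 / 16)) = 0.09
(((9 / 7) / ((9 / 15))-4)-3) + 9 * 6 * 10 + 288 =5762 / 7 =823.14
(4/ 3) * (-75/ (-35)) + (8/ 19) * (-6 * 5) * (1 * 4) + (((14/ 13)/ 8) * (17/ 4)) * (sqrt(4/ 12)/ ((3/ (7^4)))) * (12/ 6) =-6340/ 133 + 285719 * sqrt(3)/ 936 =481.05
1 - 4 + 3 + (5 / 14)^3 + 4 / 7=1693 / 2744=0.62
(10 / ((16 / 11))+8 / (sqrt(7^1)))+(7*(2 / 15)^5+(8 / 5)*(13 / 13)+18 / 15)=8*sqrt(7) / 7+58777417 / 6075000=12.70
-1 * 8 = -8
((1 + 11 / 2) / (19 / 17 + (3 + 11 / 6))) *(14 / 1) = 9282 / 607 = 15.29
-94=-94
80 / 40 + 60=62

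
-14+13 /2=-15 /2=-7.50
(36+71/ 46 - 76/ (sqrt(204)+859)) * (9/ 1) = 1368 * sqrt(51)/ 737677+11438686035/ 33933142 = 337.11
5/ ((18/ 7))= 35/ 18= 1.94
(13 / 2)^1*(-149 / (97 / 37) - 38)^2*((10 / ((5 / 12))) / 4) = 3300242439 / 9409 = 350753.79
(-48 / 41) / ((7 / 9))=-432 / 287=-1.51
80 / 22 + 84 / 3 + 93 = 1371 / 11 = 124.64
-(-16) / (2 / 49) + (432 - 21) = 803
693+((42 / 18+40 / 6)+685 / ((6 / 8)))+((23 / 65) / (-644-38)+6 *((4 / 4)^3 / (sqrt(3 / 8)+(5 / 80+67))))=247325153579783 / 153102476670-384 *sqrt(6) / 1151233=1615.42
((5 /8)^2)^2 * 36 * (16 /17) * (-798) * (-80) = 11221875 /34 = 330055.15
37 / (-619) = -37 / 619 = -0.06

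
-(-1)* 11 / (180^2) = 11 / 32400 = 0.00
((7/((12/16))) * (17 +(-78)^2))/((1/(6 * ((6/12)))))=170828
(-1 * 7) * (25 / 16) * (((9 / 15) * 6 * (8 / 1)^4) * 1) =-161280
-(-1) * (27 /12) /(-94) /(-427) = 9 /160552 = 0.00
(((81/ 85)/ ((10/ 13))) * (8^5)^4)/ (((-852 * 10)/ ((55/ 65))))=-21401105429264596992/ 150875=-141846597708464.60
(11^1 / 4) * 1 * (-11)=-121 / 4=-30.25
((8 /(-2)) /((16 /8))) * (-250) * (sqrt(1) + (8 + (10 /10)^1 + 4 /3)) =17000 /3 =5666.67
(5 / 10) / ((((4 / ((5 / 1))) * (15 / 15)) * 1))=5 / 8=0.62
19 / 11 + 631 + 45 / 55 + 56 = 7585 / 11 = 689.55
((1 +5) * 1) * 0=0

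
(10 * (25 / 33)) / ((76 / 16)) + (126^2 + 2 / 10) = 49776887 / 3135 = 15877.79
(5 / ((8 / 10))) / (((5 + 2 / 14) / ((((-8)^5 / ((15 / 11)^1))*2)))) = -1576960 / 27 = -58405.93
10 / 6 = 5 / 3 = 1.67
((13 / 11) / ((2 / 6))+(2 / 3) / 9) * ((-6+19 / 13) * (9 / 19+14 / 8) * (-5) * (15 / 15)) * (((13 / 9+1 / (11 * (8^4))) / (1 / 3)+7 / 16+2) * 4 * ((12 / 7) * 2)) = 3773063503625 / 222469632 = 16959.90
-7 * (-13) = 91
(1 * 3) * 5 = 15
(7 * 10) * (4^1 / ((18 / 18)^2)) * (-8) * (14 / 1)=-31360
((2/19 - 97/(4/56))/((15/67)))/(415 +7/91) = -374530/25631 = -14.61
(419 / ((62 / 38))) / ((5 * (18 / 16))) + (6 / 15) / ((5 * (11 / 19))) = 3513442 / 76725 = 45.79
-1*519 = -519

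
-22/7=-3.14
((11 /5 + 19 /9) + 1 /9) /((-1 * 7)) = -199 /315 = -0.63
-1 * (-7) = 7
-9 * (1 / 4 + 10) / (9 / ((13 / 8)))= -16.66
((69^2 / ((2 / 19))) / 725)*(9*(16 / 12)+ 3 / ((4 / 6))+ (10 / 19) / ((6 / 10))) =3143847 / 2900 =1084.09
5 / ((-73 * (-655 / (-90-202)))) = -4 / 131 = -0.03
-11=-11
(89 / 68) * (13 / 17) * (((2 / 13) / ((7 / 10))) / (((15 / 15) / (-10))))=-4450 / 2023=-2.20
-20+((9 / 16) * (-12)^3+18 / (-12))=-1987 / 2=-993.50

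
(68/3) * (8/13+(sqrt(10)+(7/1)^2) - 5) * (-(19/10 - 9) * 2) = 4828 * sqrt(10)/15+560048/39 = 15378.04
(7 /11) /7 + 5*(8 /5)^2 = 709 /55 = 12.89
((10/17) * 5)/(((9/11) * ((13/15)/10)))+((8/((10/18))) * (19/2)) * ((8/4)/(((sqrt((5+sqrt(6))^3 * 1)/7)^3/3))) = 1407672/(5 * (sqrt(6)+5)^(9/2))+27500/663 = 74.97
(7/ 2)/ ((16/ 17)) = 119/ 32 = 3.72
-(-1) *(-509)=-509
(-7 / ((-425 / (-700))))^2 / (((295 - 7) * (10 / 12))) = 2401 / 4335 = 0.55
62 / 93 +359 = 1079 / 3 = 359.67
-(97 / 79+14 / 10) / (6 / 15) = -519 / 79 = -6.57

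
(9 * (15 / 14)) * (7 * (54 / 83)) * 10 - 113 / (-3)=118729 / 249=476.82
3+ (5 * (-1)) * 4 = -17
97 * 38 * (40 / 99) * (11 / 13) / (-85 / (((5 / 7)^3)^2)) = -460750000 / 234003861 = -1.97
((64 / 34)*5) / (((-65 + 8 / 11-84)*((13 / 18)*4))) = -7920 / 360451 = -0.02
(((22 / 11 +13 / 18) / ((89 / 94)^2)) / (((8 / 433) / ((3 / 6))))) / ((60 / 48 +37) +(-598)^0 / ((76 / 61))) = 127214101 / 60453072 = 2.10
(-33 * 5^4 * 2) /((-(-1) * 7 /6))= -247500 /7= -35357.14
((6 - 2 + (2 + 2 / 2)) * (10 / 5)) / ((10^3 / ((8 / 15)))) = 14 / 1875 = 0.01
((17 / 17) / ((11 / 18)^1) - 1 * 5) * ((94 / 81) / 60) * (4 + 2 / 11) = -0.27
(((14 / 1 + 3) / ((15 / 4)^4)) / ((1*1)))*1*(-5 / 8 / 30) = -272 / 151875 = -0.00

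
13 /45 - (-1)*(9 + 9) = 823 /45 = 18.29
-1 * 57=-57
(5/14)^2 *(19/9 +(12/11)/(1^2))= 0.41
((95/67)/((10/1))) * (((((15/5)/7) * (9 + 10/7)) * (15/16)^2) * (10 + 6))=8.91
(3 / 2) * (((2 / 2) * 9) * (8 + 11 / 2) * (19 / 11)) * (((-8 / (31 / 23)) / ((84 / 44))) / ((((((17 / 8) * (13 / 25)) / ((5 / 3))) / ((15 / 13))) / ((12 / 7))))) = -12742920000 / 4364087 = -2919.95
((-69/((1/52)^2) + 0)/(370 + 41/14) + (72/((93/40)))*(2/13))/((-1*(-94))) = -482256/91481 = -5.27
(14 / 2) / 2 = 7 / 2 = 3.50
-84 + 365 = 281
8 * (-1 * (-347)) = 2776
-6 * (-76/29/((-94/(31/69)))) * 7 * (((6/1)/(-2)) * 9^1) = 445284/31349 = 14.20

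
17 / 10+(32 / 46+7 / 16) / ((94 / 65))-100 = -16866443 / 172960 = -97.52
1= 1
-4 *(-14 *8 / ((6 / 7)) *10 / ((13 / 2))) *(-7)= -219520 / 39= -5628.72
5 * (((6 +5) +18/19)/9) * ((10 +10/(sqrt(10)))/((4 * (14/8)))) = 1135 * sqrt(10)/1197 +11350/1197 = 12.48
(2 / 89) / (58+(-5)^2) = 0.00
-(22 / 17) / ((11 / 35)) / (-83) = 70 / 1411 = 0.05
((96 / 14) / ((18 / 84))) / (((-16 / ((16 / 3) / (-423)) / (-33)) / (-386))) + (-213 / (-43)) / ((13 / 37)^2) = 1110727355 / 3073941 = 361.34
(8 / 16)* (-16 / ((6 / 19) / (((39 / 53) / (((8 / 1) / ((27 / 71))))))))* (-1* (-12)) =-40014 / 3763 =-10.63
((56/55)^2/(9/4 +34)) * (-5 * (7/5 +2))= -213248/438625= -0.49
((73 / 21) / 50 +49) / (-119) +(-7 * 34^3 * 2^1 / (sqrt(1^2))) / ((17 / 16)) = -64710157123 / 124950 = -517888.41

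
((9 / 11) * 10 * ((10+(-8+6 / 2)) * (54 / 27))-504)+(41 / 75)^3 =-1958429369 / 4640625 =-422.02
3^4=81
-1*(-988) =988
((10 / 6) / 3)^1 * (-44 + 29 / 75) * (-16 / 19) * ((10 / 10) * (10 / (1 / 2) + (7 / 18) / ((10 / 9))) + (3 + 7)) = 7941988 / 12825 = 619.26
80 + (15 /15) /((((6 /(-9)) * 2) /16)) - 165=-97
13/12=1.08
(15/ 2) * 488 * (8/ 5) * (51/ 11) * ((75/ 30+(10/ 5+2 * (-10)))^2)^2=17238442986/ 11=1567131180.55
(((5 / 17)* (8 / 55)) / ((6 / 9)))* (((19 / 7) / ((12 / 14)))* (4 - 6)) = -76 / 187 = -0.41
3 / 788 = 0.00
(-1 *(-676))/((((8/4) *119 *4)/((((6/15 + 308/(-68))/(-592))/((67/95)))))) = 1127061/160480544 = 0.01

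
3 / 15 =1 / 5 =0.20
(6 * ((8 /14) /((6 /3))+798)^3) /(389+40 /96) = 12563240937984 /1602839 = 7838117.83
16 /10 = 8 /5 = 1.60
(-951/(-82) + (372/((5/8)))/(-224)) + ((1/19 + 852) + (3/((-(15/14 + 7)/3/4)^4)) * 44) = 13388918624710271/8890972595330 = 1505.90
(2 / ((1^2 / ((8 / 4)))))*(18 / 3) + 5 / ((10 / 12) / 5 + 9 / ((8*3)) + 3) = 432 / 17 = 25.41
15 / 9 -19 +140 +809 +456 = 4163 / 3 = 1387.67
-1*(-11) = 11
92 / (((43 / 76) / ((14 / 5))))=97888 / 215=455.29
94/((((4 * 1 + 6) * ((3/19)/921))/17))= 4660567/5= 932113.40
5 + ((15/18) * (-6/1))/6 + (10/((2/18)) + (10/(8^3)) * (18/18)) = 72335/768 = 94.19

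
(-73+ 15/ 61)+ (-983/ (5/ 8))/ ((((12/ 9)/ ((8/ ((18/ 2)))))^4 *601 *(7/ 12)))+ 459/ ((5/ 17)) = 51515192021/ 34644645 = 1486.96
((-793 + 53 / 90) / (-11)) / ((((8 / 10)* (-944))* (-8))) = 71317 / 5981184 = 0.01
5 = 5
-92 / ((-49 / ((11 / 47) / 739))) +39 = 66375775 / 1701917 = 39.00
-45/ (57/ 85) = -1275/ 19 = -67.11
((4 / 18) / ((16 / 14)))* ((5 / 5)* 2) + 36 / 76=0.86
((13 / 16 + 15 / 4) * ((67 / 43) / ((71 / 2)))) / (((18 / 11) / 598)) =16086499 / 219816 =73.18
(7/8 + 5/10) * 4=5.50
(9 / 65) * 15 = 27 / 13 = 2.08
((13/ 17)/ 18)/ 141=13/ 43146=0.00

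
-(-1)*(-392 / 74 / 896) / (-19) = 7 / 22496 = 0.00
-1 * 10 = -10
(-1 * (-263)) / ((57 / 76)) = 1052 / 3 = 350.67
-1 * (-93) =93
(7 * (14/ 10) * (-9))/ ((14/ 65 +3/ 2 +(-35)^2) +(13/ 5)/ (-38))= -108927/ 1514909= -0.07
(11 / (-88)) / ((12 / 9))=-3 / 32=-0.09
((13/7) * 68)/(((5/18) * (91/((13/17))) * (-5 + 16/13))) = -12168/12005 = -1.01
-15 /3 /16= -5 /16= -0.31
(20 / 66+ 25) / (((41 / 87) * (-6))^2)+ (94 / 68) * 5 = 38010305 / 3772164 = 10.08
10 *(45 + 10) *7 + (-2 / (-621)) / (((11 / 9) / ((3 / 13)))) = 12662652 / 3289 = 3850.00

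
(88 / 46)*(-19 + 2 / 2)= -792 / 23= -34.43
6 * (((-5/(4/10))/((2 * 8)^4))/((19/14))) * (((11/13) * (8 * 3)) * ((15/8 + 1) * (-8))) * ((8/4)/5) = 79695/505856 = 0.16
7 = 7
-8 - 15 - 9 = -32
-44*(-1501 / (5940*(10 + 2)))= 1501 / 1620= 0.93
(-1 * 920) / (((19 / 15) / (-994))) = 13717200 / 19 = 721957.89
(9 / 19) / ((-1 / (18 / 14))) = -81 / 133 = -0.61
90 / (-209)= -0.43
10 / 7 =1.43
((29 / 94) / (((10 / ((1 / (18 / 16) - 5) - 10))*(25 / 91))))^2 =112327533409 / 44732250000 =2.51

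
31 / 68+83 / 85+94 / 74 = 33999 / 12580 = 2.70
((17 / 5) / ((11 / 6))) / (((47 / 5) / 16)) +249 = 130365 / 517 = 252.16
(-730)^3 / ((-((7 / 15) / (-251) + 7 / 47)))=34419251617500 / 13013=2644989750.06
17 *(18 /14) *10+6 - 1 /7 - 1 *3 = 1550 /7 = 221.43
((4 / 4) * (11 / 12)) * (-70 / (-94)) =385 / 564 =0.68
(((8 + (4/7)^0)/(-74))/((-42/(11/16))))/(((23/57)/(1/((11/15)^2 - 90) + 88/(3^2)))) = 0.05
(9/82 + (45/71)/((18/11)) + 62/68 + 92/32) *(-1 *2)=-8.57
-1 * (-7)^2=-49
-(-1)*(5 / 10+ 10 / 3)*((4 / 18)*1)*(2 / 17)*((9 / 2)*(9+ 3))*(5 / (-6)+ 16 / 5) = 12.81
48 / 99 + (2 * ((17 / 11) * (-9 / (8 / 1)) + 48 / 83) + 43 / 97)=-1479853 / 1062732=-1.39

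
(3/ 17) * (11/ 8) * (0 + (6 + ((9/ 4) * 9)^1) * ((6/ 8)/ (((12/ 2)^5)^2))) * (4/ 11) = 35/ 1218281472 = 0.00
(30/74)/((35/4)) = 12/259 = 0.05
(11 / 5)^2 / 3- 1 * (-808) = 60721 / 75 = 809.61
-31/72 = -0.43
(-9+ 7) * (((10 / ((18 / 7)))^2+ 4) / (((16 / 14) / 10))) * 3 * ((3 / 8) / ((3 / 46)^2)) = -28679735 / 324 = -88517.70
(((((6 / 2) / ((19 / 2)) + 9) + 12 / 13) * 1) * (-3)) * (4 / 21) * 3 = -30348 / 1729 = -17.55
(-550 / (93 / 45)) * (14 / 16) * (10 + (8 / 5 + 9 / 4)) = -1599675 / 496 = -3225.15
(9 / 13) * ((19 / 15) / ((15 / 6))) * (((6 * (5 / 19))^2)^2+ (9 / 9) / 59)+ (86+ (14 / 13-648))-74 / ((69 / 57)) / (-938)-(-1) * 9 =-779830643235888 / 1418720532775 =-549.67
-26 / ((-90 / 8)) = 104 / 45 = 2.31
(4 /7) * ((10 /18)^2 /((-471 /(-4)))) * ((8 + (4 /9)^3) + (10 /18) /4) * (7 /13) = 2398900 /361557027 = 0.01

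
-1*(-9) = 9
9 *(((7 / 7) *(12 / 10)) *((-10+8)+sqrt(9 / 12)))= -108 / 5+27 *sqrt(3) / 5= -12.25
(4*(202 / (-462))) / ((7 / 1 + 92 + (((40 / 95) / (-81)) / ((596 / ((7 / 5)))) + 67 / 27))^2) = -44257808390175 / 260611761581236373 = -0.00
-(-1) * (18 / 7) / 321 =6 / 749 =0.01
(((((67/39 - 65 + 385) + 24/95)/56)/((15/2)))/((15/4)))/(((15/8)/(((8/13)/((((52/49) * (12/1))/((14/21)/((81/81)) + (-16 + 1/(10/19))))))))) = -517719034/7315059375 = -0.07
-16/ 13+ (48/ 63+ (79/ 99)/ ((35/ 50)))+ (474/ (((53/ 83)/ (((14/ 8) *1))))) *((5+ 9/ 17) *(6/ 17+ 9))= 174913977787/ 2603601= 67181.56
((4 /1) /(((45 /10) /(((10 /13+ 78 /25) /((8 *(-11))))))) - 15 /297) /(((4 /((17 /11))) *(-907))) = 5457 /142671100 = 0.00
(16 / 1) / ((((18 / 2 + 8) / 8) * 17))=128 / 289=0.44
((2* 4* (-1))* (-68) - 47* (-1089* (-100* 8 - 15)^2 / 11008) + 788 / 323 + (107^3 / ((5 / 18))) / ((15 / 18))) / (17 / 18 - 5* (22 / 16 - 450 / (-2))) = -7410.82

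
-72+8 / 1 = -64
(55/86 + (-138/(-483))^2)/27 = 1013/37926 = 0.03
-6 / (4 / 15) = -45 / 2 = -22.50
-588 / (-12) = 49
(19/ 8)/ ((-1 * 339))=-19/ 2712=-0.01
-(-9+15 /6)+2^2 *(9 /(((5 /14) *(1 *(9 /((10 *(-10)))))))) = -1113.50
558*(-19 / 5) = -10602 / 5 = -2120.40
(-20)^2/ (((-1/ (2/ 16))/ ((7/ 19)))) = -18.42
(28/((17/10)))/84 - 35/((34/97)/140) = -712940/51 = -13979.22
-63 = -63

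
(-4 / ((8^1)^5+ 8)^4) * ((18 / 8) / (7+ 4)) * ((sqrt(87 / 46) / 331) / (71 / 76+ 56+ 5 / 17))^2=-282663 / 75641412123051064278382046411264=-0.00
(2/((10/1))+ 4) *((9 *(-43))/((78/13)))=-2709/10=-270.90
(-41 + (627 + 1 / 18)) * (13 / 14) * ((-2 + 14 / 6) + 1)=19591 / 27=725.59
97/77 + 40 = 3177/77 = 41.26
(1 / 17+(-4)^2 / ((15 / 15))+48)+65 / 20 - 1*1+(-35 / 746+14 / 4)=69.76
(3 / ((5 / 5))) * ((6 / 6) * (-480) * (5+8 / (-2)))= -1440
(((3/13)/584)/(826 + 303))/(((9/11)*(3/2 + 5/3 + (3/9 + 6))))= 11/244283988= 0.00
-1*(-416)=416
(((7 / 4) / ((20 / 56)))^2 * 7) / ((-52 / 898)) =-7546343 / 2600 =-2902.44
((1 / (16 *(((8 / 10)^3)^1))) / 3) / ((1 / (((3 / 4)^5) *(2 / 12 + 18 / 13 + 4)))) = 1461375 / 27262976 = 0.05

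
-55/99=-0.56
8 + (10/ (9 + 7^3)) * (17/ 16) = 8.03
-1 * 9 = -9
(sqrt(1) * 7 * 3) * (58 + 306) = 7644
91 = 91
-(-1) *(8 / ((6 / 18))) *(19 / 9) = 152 / 3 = 50.67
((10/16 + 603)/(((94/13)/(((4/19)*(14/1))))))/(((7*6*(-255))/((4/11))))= -5707/683145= -0.01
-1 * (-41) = 41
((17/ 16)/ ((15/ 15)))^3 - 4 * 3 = -44239/ 4096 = -10.80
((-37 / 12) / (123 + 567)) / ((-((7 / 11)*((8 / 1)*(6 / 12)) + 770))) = 407 / 70363440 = 0.00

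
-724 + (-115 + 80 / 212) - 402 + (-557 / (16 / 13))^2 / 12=2576907077 / 162816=15827.11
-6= -6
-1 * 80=-80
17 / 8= 2.12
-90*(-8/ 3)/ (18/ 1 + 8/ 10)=600/ 47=12.77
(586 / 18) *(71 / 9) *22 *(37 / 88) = 769711 / 324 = 2375.65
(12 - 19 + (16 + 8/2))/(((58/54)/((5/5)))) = 351/29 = 12.10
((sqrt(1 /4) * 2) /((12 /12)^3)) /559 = 1 /559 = 0.00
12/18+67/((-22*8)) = 151/528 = 0.29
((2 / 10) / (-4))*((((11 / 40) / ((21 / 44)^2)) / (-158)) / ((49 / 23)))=30613 / 170711100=0.00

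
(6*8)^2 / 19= 2304 / 19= 121.26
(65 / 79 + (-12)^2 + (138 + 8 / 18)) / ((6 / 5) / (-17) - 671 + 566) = -17119255 / 6349941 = -2.70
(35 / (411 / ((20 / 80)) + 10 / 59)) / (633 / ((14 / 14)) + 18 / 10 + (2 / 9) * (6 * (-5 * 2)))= 75 / 2189564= 0.00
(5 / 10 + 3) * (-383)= -2681 / 2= -1340.50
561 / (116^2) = 561 / 13456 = 0.04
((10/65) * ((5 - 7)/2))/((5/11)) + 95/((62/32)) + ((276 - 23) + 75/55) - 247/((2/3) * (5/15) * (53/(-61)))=3717670903/2349490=1582.33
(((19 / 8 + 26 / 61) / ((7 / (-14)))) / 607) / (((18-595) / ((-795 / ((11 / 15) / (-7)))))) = 114110325 / 940041476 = 0.12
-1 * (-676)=676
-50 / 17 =-2.94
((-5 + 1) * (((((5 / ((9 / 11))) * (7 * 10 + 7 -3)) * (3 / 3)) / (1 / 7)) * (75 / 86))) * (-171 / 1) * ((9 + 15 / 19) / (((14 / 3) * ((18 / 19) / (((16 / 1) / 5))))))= 575335200 / 43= 13379888.37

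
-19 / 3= -6.33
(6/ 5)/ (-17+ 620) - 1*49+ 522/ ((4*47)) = -4366537/ 94470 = -46.22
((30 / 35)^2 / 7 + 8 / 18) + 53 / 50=1.61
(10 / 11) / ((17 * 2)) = 5 / 187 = 0.03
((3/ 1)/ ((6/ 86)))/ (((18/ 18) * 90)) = 43/ 90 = 0.48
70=70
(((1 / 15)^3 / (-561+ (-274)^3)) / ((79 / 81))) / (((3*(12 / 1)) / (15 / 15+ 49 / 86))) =-0.00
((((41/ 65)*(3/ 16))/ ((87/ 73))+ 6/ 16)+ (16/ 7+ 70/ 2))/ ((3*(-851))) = -7971881/ 538989360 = -0.01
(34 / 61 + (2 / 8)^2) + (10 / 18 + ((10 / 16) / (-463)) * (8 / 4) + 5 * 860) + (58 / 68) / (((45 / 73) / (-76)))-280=1353743991427 / 345694320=3916.01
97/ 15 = 6.47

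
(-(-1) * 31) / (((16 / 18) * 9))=31 / 8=3.88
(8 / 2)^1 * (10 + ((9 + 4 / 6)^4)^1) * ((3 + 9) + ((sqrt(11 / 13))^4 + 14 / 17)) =110176127236 / 232713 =473442.08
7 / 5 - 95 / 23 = -314 / 115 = -2.73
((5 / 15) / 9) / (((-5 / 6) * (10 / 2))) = -2 / 225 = -0.01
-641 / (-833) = 641 / 833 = 0.77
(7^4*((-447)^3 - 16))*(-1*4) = 857777792956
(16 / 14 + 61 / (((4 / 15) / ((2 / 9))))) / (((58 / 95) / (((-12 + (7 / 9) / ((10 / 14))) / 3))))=-20365207 / 65772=-309.63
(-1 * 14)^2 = 196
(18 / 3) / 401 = 6 / 401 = 0.01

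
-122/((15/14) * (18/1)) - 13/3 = -1439/135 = -10.66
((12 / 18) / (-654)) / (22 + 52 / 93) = -31 / 686046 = -0.00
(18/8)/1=9/4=2.25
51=51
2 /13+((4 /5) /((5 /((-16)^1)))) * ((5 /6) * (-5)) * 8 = 3334 /39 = 85.49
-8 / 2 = -4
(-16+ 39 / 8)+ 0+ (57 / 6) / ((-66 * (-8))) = -11729 / 1056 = -11.11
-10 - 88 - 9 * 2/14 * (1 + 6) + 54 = -53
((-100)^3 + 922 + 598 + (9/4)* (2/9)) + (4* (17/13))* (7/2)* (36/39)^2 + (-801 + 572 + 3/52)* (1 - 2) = -8772488813/8788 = -998234.96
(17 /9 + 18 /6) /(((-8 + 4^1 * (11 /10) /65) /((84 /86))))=-100100 /166281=-0.60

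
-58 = -58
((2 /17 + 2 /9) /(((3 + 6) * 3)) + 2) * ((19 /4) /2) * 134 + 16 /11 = 641.96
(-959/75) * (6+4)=-1918/15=-127.87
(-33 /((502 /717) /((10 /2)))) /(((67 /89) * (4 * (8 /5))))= -52645725 /1076288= -48.91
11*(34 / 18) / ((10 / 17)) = 3179 / 90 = 35.32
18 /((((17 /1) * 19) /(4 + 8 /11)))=936 /3553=0.26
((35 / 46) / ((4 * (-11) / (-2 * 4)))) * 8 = 280 / 253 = 1.11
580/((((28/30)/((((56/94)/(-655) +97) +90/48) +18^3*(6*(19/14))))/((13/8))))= 463935282176535/9654176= 48055399.26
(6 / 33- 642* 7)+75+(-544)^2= 3206689 / 11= 291517.18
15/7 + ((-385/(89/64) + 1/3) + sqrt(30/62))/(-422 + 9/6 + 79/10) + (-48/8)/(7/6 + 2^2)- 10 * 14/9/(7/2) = -1001414236/358584471- 5 * sqrt(465)/63953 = -2.79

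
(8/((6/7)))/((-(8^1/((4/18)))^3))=-7/34992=-0.00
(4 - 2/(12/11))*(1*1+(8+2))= 143/6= 23.83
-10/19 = -0.53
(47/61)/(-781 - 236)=-47/62037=-0.00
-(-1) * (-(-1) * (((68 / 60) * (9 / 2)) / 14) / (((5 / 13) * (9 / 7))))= 221 / 300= 0.74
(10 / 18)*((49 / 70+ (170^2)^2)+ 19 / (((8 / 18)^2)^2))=1069069424191 / 2304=464005826.47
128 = 128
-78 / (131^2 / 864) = -67392 / 17161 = -3.93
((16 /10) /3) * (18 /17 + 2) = 416 /255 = 1.63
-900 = -900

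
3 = 3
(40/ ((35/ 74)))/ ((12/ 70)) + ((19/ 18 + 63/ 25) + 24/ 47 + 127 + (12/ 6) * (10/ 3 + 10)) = 651.09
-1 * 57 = -57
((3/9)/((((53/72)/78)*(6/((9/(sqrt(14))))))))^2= 3942432/19663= 200.50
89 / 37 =2.41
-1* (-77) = 77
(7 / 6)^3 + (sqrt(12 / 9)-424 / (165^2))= 2 * sqrt(3) / 3 + 1027399 / 653400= 2.73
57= 57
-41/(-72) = 41/72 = 0.57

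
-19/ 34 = -0.56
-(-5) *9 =45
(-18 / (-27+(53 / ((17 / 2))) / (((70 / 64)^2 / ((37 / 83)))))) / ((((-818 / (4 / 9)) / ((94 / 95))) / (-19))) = 0.01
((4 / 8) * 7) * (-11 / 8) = -4.81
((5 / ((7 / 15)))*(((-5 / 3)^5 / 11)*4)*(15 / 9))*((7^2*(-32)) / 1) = 350000000 / 2673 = 130939.02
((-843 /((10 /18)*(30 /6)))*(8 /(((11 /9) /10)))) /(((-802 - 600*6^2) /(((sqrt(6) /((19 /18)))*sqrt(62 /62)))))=9832752*sqrt(6) /11705045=2.06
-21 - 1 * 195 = -216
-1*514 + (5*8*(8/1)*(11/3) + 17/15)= 9907/15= 660.47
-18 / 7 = -2.57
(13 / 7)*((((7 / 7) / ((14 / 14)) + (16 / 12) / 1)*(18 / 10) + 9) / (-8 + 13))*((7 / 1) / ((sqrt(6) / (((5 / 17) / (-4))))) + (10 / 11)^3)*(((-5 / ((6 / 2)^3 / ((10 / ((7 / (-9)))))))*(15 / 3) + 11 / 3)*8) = 2720640 / 5929-31174*sqrt(6) / 595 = 330.53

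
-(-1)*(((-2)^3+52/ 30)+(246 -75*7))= -4279/ 15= -285.27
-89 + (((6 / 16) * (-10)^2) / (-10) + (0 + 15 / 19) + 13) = -6001 / 76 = -78.96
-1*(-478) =478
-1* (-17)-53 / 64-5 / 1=715 / 64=11.17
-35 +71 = 36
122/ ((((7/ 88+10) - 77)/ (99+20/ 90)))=-9587248/ 53001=-180.89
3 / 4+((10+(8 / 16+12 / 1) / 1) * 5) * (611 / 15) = 4583.25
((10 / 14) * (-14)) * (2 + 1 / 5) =-22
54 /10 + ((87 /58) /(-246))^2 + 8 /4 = 995157 /134480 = 7.40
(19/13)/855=1/585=0.00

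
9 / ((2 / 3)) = 27 / 2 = 13.50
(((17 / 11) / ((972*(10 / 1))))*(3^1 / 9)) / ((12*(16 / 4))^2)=17 / 739031040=0.00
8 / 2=4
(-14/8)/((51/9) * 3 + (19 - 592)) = 7/2224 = 0.00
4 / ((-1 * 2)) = -2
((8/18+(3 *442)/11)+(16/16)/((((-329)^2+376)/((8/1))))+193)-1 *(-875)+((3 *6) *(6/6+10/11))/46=294246838343/247320909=1189.74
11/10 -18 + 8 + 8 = -9/10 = -0.90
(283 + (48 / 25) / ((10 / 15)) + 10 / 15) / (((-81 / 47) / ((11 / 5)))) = -11110847 / 30375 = -365.79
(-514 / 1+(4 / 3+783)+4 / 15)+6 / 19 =25737 / 95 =270.92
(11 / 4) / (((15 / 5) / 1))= 11 / 12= 0.92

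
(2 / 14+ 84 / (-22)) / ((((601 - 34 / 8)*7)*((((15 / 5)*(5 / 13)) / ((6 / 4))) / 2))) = -14716 / 6432965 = -0.00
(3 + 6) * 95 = 855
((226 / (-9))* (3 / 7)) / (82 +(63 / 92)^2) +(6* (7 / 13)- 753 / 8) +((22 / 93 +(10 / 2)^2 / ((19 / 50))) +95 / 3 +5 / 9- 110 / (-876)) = 1445147300881645 / 196642797289848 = 7.35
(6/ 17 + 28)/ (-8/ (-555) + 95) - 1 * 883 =-882.70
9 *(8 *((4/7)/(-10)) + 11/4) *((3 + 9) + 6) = 26001/70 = 371.44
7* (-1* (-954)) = 6678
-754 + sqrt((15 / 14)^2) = -10541 / 14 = -752.93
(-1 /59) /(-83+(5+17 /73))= 73 /334943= 0.00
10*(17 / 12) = 85 / 6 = 14.17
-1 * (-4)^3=64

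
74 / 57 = 1.30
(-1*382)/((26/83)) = -15853/13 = -1219.46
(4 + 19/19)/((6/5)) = 25/6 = 4.17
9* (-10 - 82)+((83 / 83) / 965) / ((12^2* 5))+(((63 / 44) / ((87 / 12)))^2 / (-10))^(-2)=78935970184012729 / 1216128589200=64907.59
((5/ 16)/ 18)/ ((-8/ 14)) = -35/ 1152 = -0.03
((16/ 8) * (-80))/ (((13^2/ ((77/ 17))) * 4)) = -3080/ 2873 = -1.07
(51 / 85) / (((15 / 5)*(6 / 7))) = 7 / 30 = 0.23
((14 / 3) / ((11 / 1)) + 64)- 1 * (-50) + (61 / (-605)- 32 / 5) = 107.92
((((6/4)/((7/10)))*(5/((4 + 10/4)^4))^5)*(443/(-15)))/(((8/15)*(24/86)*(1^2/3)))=-0.00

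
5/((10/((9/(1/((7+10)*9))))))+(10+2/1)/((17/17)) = 1401/2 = 700.50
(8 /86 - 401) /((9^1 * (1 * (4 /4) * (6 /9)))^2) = -11.14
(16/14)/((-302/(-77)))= 44/151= 0.29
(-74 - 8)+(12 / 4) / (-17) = -1397 / 17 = -82.18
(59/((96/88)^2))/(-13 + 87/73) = -521147/124128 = -4.20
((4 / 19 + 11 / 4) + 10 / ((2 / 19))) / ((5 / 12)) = 4467 / 19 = 235.11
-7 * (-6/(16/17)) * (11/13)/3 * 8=1309/13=100.69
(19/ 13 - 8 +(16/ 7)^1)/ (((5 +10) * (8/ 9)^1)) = -1161/ 3640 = -0.32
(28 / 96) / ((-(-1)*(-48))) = -7 / 1152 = -0.01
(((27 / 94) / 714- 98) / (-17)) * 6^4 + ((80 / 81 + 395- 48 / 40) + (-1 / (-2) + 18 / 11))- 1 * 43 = 6629078112983 / 847171710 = 7824.95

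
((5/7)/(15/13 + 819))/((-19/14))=-65/101289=-0.00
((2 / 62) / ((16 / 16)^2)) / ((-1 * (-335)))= 1 / 10385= 0.00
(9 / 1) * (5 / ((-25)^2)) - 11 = -1366 / 125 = -10.93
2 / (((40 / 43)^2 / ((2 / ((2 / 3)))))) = 5547 / 800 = 6.93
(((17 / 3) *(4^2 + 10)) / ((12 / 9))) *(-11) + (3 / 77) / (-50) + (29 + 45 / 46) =-1185.52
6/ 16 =3/ 8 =0.38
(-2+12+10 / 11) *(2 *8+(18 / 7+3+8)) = 322.60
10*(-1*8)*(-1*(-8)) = -640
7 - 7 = 0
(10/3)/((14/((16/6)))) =40/63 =0.63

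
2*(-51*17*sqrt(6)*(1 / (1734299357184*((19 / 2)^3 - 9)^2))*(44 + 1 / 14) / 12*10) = -1445*sqrt(6) / 28323222180156288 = -0.00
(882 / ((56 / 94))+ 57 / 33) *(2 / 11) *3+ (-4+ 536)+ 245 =191844 / 121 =1585.49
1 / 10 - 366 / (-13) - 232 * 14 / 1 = -418567 / 130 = -3219.75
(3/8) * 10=15/4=3.75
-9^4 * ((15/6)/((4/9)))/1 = -295245/8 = -36905.62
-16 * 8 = -128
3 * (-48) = -144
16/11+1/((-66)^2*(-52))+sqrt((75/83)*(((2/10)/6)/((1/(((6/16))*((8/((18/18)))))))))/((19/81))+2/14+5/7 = 81*sqrt(2490)/3154+3665369/1585584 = 3.59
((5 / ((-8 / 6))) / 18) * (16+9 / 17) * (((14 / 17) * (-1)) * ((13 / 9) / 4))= 127855 / 124848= 1.02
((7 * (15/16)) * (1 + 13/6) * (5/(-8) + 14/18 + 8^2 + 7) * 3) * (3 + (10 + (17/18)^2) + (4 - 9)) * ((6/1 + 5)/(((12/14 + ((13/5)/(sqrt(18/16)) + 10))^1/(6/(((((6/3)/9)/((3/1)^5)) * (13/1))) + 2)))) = 2364619450969612375/110824077312 - 174235117439866175 * sqrt(2)/51149574144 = 16519339.05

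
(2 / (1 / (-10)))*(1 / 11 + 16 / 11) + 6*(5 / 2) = -175 / 11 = -15.91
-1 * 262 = -262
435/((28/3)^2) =4.99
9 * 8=72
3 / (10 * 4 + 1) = 3 / 41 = 0.07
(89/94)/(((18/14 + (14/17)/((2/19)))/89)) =9.25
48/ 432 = 1/ 9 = 0.11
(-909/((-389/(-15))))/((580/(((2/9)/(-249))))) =101/1872646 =0.00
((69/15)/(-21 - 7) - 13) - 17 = -4223/140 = -30.16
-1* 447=-447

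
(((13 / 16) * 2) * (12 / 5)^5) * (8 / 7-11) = -27900288 / 21875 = -1275.44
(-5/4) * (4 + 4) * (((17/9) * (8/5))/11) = -272/99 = -2.75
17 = 17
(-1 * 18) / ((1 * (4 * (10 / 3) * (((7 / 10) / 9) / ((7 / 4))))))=-243 / 8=-30.38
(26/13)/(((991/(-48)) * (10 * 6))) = -8/4955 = -0.00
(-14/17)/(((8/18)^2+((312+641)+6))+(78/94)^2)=-1252503/1459887376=-0.00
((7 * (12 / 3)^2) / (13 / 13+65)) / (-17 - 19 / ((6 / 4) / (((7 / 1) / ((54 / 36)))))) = -168 / 7535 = -0.02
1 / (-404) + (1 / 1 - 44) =-43.00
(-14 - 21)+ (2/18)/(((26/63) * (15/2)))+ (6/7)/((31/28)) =-206678/6045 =-34.19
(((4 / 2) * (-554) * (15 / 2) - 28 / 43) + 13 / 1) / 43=-356799 / 1849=-192.97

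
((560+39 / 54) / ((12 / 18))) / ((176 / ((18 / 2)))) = 30279 / 704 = 43.01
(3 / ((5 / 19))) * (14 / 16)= 399 / 40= 9.98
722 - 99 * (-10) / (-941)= 678412 / 941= 720.95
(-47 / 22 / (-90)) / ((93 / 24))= 94 / 15345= 0.01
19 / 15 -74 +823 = 11254 / 15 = 750.27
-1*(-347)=347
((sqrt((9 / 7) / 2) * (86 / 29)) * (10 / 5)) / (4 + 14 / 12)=1548 * sqrt(14) / 6293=0.92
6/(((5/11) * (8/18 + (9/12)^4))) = 152064/8765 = 17.35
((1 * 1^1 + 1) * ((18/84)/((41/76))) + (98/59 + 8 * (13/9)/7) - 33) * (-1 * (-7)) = -4403323/21771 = -202.26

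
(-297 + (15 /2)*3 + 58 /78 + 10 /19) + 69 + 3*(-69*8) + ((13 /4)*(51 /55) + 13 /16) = -1210523893 /652080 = -1856.40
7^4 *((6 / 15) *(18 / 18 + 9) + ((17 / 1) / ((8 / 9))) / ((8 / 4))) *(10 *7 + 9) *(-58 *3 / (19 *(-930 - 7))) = 3580949841 / 142424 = 25142.88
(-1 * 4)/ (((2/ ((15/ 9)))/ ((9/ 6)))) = -5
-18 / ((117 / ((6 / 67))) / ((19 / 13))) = -228 / 11323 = -0.02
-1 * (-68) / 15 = 68 / 15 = 4.53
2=2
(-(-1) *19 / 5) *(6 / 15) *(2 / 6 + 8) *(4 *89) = 13528 / 3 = 4509.33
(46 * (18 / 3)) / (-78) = -46 / 13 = -3.54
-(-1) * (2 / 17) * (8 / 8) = 2 / 17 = 0.12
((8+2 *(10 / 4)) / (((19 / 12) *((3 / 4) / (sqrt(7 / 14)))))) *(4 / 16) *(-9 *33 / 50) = -3861 *sqrt(2) / 475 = -11.50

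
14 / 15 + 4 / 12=19 / 15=1.27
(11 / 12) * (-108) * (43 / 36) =-473 / 4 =-118.25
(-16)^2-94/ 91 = 23202/ 91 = 254.97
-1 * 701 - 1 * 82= -783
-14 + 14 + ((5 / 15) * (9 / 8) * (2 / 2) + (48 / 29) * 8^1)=3159 / 232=13.62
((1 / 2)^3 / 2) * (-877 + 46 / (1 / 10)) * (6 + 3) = -3753 / 16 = -234.56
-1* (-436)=436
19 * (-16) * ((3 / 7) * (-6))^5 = 574428672 / 16807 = 34177.94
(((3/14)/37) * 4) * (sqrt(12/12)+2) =18/259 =0.07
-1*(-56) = 56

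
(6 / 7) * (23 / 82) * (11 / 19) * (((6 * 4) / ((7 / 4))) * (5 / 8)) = 45540 / 38171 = 1.19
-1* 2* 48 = -96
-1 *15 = -15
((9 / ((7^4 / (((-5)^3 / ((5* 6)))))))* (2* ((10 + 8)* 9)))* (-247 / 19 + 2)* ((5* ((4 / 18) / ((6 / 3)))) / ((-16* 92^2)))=-37125 / 162576512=-0.00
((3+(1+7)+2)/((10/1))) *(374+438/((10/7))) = 44239/50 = 884.78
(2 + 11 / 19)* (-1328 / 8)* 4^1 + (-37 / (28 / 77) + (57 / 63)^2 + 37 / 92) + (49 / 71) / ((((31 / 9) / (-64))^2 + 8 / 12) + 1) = -13737669584684732 / 7579249528347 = -1812.54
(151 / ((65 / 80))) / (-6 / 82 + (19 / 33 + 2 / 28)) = 45763872 / 141349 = 323.77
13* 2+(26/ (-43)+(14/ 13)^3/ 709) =25.40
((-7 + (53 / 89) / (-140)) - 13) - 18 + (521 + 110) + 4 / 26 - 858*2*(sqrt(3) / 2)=96078371 / 161980 - 858*sqrt(3)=-892.95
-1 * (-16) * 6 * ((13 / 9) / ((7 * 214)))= 208 / 2247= 0.09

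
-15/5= -3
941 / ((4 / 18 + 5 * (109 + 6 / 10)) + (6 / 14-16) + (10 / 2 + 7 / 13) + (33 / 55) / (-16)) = 61654320 / 35259703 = 1.75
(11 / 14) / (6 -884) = -11 / 12292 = -0.00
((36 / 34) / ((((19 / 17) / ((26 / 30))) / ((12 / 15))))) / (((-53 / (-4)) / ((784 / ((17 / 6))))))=5870592 / 427975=13.72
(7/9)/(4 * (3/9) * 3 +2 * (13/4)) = 2/27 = 0.07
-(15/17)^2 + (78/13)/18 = -0.45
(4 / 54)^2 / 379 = 4 / 276291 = 0.00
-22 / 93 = -0.24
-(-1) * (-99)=-99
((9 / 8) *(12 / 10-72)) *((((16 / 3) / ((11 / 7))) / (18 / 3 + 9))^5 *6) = -519890796544 / 1834471546875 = -0.28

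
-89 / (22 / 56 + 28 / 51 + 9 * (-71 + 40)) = 127092 / 397067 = 0.32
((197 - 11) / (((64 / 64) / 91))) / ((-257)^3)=-16926 / 16974593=-0.00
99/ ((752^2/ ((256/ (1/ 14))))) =1386/ 2209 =0.63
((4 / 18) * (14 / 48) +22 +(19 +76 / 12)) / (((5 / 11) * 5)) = 20.86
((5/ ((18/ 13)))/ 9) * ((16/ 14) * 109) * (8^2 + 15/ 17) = 31259020/ 9639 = 3242.97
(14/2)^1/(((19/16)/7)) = 784/19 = 41.26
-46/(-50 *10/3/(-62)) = -2139/125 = -17.11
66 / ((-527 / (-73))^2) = 351714 / 277729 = 1.27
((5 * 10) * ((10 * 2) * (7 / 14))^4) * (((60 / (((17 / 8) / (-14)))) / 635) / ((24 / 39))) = -1092000000 / 2159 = -505789.72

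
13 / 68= 0.19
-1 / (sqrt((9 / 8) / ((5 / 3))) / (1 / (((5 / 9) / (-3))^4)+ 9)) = -119348 *sqrt(30) / 625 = -1045.91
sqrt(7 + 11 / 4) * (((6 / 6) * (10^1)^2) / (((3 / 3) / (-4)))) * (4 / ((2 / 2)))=-800 * sqrt(39)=-4996.00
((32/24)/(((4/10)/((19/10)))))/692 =0.01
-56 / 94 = -28 / 47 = -0.60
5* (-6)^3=-1080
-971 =-971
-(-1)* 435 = 435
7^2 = 49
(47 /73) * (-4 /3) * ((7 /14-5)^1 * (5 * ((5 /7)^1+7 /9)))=44180 /1533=28.82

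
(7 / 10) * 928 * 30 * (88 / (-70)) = -122496 / 5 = -24499.20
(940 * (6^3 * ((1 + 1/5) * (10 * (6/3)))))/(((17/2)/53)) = 516533760/17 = 30384338.82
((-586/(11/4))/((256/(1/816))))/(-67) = 0.00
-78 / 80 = -39 / 40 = -0.98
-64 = -64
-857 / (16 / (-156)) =33423 / 4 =8355.75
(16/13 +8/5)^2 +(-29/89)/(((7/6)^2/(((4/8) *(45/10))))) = 7.47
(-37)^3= -50653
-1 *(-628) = 628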